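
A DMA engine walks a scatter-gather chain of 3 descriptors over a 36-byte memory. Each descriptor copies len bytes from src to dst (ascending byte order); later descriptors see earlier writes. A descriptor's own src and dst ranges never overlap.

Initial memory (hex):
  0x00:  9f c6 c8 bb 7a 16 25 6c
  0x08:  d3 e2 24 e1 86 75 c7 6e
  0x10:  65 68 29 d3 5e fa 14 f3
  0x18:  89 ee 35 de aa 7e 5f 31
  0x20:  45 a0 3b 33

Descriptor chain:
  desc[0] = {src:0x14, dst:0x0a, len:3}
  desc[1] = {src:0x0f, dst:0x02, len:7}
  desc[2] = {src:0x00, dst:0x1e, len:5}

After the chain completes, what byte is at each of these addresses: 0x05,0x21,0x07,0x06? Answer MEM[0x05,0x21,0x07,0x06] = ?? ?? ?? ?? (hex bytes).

MEM[0x05,0x21,0x07,0x06] = 29 65 5e d3

  after D0: wrote 3B at 0x0a = 5efa14
  after D1: wrote 7B at 0x02 = 6e656829d35efa
  after D2: wrote 5B at 0x1e = 9fc66e6568
query mem[0x05]=0x29, mem[0x21]=0x65, mem[0x07]=0x5e, mem[0x06]=0xd3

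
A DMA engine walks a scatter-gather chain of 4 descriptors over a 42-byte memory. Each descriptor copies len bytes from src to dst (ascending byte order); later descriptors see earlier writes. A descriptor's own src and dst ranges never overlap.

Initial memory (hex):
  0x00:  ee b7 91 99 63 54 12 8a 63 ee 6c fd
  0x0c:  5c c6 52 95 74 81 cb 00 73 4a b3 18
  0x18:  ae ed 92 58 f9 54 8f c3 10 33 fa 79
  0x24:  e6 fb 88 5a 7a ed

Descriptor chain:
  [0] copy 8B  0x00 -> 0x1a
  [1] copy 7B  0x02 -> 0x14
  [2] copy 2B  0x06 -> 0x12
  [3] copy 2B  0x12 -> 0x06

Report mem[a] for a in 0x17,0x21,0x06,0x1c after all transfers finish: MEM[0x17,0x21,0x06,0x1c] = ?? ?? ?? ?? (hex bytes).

#0 dst[0x1a+8] := {0xee,0xb7,0x91,0x99,0x63,0x54,0x12,0x8a}
#1 dst[0x14+7] := {0x91,0x99,0x63,0x54,0x12,0x8a,0x63}
#2 dst[0x12+2] := {0x12,0x8a}
#3 dst[0x06+2] := {0x12,0x8a}
query mem[0x17]=0x54, mem[0x21]=0x8a, mem[0x06]=0x12, mem[0x1c]=0x91

MEM[0x17,0x21,0x06,0x1c] = 54 8a 12 91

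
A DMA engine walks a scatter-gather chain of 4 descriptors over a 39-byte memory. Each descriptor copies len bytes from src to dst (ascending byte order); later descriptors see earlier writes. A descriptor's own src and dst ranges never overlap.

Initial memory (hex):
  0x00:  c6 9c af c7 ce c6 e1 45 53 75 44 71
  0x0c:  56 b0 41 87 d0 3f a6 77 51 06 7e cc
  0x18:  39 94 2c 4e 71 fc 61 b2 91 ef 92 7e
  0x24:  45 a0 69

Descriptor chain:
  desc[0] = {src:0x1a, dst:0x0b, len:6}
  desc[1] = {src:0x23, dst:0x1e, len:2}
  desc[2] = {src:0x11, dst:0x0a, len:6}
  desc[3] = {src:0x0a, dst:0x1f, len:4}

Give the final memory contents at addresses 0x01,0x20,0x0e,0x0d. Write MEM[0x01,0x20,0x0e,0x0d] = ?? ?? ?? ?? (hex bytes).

D0: mem[0x0b..0x10] <- [2c 4e 71 fc 61 b2]
D1: mem[0x1e..0x1f] <- [7e 45]
D2: mem[0x0a..0x0f] <- [3f a6 77 51 06 7e]
D3: mem[0x1f..0x22] <- [3f a6 77 51]
query mem[0x01]=0x9c, mem[0x20]=0xa6, mem[0x0e]=0x06, mem[0x0d]=0x51

MEM[0x01,0x20,0x0e,0x0d] = 9c a6 06 51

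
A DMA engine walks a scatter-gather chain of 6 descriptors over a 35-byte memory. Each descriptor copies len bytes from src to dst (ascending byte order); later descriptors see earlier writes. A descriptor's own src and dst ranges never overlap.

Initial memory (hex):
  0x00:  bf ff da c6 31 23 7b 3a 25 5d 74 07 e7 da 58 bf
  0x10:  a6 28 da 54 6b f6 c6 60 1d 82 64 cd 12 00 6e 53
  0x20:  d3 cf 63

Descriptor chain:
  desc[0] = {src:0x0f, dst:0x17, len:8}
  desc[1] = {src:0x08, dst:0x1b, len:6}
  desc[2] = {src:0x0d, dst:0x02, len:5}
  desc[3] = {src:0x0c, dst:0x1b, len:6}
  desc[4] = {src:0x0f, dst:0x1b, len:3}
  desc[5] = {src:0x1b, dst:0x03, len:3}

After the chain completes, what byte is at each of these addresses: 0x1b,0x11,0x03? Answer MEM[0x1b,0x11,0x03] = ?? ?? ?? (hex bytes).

MEM[0x1b,0x11,0x03] = bf 28 bf

#0 dst[0x17+8] := {0xbf,0xa6,0x28,0xda,0x54,0x6b,0xf6,0xc6}
#1 dst[0x1b+6] := {0x25,0x5d,0x74,0x07,0xe7,0xda}
#2 dst[0x02+5] := {0xda,0x58,0xbf,0xa6,0x28}
#3 dst[0x1b+6] := {0xe7,0xda,0x58,0xbf,0xa6,0x28}
#4 dst[0x1b+3] := {0xbf,0xa6,0x28}
#5 dst[0x03+3] := {0xbf,0xa6,0x28}
query mem[0x1b]=0xbf, mem[0x11]=0x28, mem[0x03]=0xbf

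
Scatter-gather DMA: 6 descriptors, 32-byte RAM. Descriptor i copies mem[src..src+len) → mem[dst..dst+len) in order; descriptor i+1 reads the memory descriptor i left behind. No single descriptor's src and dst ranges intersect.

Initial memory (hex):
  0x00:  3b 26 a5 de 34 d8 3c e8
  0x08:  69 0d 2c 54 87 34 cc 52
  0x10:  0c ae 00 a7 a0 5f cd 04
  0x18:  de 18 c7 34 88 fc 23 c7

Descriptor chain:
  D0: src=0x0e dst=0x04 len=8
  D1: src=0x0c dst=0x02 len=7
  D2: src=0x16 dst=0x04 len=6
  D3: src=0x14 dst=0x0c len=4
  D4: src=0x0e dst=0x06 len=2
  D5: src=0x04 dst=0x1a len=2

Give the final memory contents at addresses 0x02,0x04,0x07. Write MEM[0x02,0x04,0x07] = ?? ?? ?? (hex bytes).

#0 dst[0x04+8] := {0xcc,0x52,0x0c,0xae,0x00,0xa7,0xa0,0x5f}
#1 dst[0x02+7] := {0x87,0x34,0xcc,0x52,0x0c,0xae,0x00}
#2 dst[0x04+6] := {0xcd,0x04,0xde,0x18,0xc7,0x34}
#3 dst[0x0c+4] := {0xa0,0x5f,0xcd,0x04}
#4 dst[0x06+2] := {0xcd,0x04}
#5 dst[0x1a+2] := {0xcd,0x04}
query mem[0x02]=0x87, mem[0x04]=0xcd, mem[0x07]=0x04

MEM[0x02,0x04,0x07] = 87 cd 04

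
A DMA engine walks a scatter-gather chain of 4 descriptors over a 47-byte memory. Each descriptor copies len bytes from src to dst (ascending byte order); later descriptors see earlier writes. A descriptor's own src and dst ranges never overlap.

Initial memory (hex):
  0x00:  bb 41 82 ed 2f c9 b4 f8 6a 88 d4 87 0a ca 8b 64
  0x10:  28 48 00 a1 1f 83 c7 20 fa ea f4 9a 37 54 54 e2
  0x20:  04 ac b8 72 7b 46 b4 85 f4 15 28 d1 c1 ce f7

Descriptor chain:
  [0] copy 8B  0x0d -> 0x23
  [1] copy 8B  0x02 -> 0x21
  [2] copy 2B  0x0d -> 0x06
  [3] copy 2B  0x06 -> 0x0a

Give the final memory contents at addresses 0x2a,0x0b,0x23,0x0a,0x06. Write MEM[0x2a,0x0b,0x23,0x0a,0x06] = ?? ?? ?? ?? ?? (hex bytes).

MEM[0x2a,0x0b,0x23,0x0a,0x06] = 1f 8b 2f ca ca

#0 dst[0x23+8] := {0xca,0x8b,0x64,0x28,0x48,0x00,0xa1,0x1f}
#1 dst[0x21+8] := {0x82,0xed,0x2f,0xc9,0xb4,0xf8,0x6a,0x88}
#2 dst[0x06+2] := {0xca,0x8b}
#3 dst[0x0a+2] := {0xca,0x8b}
query mem[0x2a]=0x1f, mem[0x0b]=0x8b, mem[0x23]=0x2f, mem[0x0a]=0xca, mem[0x06]=0xca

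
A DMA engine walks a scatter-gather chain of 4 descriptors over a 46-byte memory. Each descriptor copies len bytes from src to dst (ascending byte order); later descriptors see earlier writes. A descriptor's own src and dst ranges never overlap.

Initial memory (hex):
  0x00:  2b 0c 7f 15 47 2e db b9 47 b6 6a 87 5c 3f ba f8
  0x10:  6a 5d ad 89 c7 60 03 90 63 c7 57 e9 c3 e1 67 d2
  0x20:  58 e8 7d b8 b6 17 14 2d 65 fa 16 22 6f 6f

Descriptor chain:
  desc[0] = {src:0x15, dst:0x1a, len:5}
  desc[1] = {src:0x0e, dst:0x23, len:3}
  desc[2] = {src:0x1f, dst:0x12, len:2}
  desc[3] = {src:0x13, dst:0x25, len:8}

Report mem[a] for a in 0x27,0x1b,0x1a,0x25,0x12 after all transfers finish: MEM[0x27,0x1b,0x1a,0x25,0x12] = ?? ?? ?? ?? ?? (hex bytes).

[0] 0x15->0x1a len=5 : 60 03 90 63 c7
[1] 0x0e->0x23 len=3 : ba f8 6a
[2] 0x1f->0x12 len=2 : d2 58
[3] 0x13->0x25 len=8 : 58 c7 60 03 90 63 c7 60
query mem[0x27]=0x60, mem[0x1b]=0x03, mem[0x1a]=0x60, mem[0x25]=0x58, mem[0x12]=0xd2

MEM[0x27,0x1b,0x1a,0x25,0x12] = 60 03 60 58 d2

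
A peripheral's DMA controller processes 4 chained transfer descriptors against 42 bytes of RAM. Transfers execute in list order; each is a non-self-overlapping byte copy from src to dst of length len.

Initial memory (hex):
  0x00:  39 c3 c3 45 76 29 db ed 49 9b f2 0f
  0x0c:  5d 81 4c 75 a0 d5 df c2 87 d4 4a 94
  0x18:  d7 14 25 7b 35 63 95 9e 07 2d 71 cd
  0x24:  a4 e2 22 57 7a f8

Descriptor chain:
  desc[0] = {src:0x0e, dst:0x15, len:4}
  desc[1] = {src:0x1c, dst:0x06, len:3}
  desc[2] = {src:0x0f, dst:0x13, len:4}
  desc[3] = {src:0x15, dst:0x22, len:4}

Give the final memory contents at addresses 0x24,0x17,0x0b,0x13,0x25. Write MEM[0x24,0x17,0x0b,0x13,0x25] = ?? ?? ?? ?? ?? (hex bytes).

#0 dst[0x15+4] := {0x4c,0x75,0xa0,0xd5}
#1 dst[0x06+3] := {0x35,0x63,0x95}
#2 dst[0x13+4] := {0x75,0xa0,0xd5,0xdf}
#3 dst[0x22+4] := {0xd5,0xdf,0xa0,0xd5}
query mem[0x24]=0xa0, mem[0x17]=0xa0, mem[0x0b]=0x0f, mem[0x13]=0x75, mem[0x25]=0xd5

MEM[0x24,0x17,0x0b,0x13,0x25] = a0 a0 0f 75 d5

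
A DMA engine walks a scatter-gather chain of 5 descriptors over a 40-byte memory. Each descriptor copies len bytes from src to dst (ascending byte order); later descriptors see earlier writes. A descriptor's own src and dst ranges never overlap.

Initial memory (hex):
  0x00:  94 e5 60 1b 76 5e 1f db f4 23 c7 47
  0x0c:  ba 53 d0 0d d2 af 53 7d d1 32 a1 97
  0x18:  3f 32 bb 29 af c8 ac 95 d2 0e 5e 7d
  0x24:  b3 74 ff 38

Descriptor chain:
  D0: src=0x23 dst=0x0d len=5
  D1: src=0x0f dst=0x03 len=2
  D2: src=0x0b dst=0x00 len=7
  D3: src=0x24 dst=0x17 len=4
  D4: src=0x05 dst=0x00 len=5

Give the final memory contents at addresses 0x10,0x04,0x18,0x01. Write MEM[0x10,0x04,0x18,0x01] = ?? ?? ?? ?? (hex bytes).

#0 dst[0x0d+5] := {0x7d,0xb3,0x74,0xff,0x38}
#1 dst[0x03+2] := {0x74,0xff}
#2 dst[0x00+7] := {0x47,0xba,0x7d,0xb3,0x74,0xff,0x38}
#3 dst[0x17+4] := {0xb3,0x74,0xff,0x38}
#4 dst[0x00+5] := {0xff,0x38,0xdb,0xf4,0x23}
query mem[0x10]=0xff, mem[0x04]=0x23, mem[0x18]=0x74, mem[0x01]=0x38

MEM[0x10,0x04,0x18,0x01] = ff 23 74 38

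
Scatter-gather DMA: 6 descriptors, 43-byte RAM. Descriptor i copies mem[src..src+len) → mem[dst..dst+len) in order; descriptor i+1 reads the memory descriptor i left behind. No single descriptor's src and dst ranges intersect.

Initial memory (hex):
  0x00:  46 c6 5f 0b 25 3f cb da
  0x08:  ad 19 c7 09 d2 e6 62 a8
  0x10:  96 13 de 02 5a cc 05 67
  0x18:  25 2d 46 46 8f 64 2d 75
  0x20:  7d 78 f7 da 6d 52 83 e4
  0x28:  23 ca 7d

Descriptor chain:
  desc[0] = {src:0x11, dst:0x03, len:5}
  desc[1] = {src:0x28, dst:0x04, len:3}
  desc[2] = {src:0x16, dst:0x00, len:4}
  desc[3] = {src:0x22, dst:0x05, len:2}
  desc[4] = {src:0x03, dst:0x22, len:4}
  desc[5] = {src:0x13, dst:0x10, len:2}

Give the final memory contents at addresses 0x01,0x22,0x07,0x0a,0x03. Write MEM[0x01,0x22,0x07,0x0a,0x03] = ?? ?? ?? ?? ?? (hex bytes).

#0 dst[0x03+5] := {0x13,0xde,0x02,0x5a,0xcc}
#1 dst[0x04+3] := {0x23,0xca,0x7d}
#2 dst[0x00+4] := {0x05,0x67,0x25,0x2d}
#3 dst[0x05+2] := {0xf7,0xda}
#4 dst[0x22+4] := {0x2d,0x23,0xf7,0xda}
#5 dst[0x10+2] := {0x02,0x5a}
query mem[0x01]=0x67, mem[0x22]=0x2d, mem[0x07]=0xcc, mem[0x0a]=0xc7, mem[0x03]=0x2d

MEM[0x01,0x22,0x07,0x0a,0x03] = 67 2d cc c7 2d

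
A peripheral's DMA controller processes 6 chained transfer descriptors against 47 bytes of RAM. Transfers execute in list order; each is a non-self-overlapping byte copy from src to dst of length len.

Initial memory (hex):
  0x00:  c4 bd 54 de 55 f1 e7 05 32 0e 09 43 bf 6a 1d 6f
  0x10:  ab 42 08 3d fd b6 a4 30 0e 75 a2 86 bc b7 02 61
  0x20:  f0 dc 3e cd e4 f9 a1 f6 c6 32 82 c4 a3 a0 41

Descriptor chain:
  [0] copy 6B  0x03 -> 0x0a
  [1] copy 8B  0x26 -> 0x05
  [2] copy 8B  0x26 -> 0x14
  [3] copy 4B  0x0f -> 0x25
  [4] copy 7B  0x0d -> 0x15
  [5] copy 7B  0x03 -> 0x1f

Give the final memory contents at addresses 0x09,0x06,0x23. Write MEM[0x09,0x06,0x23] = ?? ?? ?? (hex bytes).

[0] 0x03->0x0a len=6 : de 55 f1 e7 05 32
[1] 0x26->0x05 len=8 : a1 f6 c6 32 82 c4 a3 a0
[2] 0x26->0x14 len=8 : a1 f6 c6 32 82 c4 a3 a0
[3] 0x0f->0x25 len=4 : 32 ab 42 08
[4] 0x0d->0x15 len=7 : e7 05 32 ab 42 08 3d
[5] 0x03->0x1f len=7 : de 55 a1 f6 c6 32 82
query mem[0x09]=0x82, mem[0x06]=0xf6, mem[0x23]=0xc6

MEM[0x09,0x06,0x23] = 82 f6 c6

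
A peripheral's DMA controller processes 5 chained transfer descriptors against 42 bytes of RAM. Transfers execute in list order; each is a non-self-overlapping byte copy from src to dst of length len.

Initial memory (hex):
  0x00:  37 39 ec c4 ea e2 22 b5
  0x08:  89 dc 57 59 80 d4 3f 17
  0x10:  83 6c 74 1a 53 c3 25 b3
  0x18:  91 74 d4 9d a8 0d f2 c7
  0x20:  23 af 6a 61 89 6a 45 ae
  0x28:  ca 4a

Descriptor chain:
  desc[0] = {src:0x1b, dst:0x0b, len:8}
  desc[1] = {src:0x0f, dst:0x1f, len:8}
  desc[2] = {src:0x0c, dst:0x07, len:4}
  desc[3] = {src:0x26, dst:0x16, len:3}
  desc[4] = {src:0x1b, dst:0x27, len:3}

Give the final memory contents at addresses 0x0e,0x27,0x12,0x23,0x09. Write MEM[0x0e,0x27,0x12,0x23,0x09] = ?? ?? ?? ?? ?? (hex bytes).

MEM[0x0e,0x27,0x12,0x23,0x09] = f2 9d 6a 1a f2

#0 dst[0x0b+8] := {0x9d,0xa8,0x0d,0xf2,0xc7,0x23,0xaf,0x6a}
#1 dst[0x1f+8] := {0xc7,0x23,0xaf,0x6a,0x1a,0x53,0xc3,0x25}
#2 dst[0x07+4] := {0xa8,0x0d,0xf2,0xc7}
#3 dst[0x16+3] := {0x25,0xae,0xca}
#4 dst[0x27+3] := {0x9d,0xa8,0x0d}
query mem[0x0e]=0xf2, mem[0x27]=0x9d, mem[0x12]=0x6a, mem[0x23]=0x1a, mem[0x09]=0xf2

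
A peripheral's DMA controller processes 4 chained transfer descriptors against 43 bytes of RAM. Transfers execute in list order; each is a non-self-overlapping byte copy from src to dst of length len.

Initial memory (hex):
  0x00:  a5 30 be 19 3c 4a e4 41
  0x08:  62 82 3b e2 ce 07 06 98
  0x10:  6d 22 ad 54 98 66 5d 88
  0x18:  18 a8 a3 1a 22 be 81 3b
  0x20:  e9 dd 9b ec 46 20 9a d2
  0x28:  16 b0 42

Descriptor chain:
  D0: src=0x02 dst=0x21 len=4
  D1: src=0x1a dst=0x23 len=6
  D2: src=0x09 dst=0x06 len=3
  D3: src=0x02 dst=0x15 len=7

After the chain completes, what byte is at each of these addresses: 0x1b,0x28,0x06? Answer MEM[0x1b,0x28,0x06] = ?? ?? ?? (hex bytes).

MEM[0x1b,0x28,0x06] = e2 3b 82

[0] 0x02->0x21 len=4 : be 19 3c 4a
[1] 0x1a->0x23 len=6 : a3 1a 22 be 81 3b
[2] 0x09->0x06 len=3 : 82 3b e2
[3] 0x02->0x15 len=7 : be 19 3c 4a 82 3b e2
query mem[0x1b]=0xe2, mem[0x28]=0x3b, mem[0x06]=0x82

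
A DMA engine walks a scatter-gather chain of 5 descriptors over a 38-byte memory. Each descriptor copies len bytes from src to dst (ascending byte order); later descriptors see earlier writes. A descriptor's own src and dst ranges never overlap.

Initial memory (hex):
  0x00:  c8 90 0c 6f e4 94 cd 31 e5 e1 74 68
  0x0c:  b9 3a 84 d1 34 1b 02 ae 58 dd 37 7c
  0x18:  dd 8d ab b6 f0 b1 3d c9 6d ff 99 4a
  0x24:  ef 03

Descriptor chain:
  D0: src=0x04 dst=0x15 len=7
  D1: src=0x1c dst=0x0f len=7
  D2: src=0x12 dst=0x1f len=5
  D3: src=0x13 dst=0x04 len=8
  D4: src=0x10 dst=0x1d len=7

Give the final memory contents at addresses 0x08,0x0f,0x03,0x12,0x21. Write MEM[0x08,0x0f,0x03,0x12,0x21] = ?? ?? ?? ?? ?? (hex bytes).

  after D0: wrote 7B at 0x15 = e494cd31e5e174
  after D1: wrote 7B at 0x0f = f0b13dc96dff99
  after D2: wrote 5B at 0x1f = c96dff9994
  after D3: wrote 8B at 0x04 = 6dff9994cd31e5e1
  after D4: wrote 7B at 0x1d = b13dc96dff9994
query mem[0x08]=0xcd, mem[0x0f]=0xf0, mem[0x03]=0x6f, mem[0x12]=0xc9, mem[0x21]=0xff

MEM[0x08,0x0f,0x03,0x12,0x21] = cd f0 6f c9 ff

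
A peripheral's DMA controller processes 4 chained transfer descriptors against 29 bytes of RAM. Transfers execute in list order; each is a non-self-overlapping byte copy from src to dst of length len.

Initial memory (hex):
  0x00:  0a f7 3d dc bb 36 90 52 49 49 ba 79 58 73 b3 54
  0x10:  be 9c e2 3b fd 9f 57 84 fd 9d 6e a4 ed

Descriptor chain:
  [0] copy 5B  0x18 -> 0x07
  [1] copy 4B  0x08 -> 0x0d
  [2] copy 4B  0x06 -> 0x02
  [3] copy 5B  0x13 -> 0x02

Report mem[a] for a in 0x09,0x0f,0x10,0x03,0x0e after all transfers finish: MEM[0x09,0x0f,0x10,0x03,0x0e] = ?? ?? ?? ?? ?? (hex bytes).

MEM[0x09,0x0f,0x10,0x03,0x0e] = 6e a4 ed fd 6e

#0 dst[0x07+5] := {0xfd,0x9d,0x6e,0xa4,0xed}
#1 dst[0x0d+4] := {0x9d,0x6e,0xa4,0xed}
#2 dst[0x02+4] := {0x90,0xfd,0x9d,0x6e}
#3 dst[0x02+5] := {0x3b,0xfd,0x9f,0x57,0x84}
query mem[0x09]=0x6e, mem[0x0f]=0xa4, mem[0x10]=0xed, mem[0x03]=0xfd, mem[0x0e]=0x6e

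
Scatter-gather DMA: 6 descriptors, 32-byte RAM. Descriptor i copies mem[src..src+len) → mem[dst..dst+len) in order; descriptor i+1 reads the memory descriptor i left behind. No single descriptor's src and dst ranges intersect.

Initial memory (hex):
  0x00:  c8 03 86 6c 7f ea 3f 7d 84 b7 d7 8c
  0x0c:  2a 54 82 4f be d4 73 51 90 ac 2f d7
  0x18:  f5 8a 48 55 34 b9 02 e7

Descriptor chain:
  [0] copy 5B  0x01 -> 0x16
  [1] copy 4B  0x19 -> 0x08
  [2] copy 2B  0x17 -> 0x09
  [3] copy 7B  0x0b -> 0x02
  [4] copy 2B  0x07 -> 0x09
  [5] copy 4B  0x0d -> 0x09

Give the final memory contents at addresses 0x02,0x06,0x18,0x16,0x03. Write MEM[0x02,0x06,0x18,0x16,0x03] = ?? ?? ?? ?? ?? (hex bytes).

#0 dst[0x16+5] := {0x03,0x86,0x6c,0x7f,0xea}
#1 dst[0x08+4] := {0x7f,0xea,0x55,0x34}
#2 dst[0x09+2] := {0x86,0x6c}
#3 dst[0x02+7] := {0x34,0x2a,0x54,0x82,0x4f,0xbe,0xd4}
#4 dst[0x09+2] := {0xbe,0xd4}
#5 dst[0x09+4] := {0x54,0x82,0x4f,0xbe}
query mem[0x02]=0x34, mem[0x06]=0x4f, mem[0x18]=0x6c, mem[0x16]=0x03, mem[0x03]=0x2a

MEM[0x02,0x06,0x18,0x16,0x03] = 34 4f 6c 03 2a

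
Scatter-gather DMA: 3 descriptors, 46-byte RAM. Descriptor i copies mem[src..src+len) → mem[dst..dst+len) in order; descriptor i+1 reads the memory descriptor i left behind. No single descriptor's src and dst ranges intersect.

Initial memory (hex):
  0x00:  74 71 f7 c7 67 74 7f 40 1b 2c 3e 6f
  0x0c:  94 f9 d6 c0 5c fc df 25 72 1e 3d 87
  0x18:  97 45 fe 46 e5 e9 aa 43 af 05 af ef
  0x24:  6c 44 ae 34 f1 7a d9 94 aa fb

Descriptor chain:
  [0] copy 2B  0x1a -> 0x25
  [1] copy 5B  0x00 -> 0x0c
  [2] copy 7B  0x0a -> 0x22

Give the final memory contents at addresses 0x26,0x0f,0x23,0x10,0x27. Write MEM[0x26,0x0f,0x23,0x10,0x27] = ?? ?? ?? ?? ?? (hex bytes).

MEM[0x26,0x0f,0x23,0x10,0x27] = f7 c7 6f 67 c7

#0 dst[0x25+2] := {0xfe,0x46}
#1 dst[0x0c+5] := {0x74,0x71,0xf7,0xc7,0x67}
#2 dst[0x22+7] := {0x3e,0x6f,0x74,0x71,0xf7,0xc7,0x67}
query mem[0x26]=0xf7, mem[0x0f]=0xc7, mem[0x23]=0x6f, mem[0x10]=0x67, mem[0x27]=0xc7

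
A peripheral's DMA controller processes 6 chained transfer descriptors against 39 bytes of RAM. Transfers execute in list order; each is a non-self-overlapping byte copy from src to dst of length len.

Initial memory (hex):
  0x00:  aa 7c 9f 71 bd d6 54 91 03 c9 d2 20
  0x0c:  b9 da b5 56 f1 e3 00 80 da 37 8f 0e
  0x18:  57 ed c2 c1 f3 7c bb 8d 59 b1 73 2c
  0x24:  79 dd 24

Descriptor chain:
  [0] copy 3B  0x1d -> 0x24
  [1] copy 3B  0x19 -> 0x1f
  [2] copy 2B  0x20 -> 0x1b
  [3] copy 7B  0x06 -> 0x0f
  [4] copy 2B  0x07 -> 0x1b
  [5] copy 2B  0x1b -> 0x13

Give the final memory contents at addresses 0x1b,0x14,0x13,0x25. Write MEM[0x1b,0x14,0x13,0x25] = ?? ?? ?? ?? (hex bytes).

MEM[0x1b,0x14,0x13,0x25] = 91 03 91 bb

D0: mem[0x24..0x26] <- [7c bb 8d]
D1: mem[0x1f..0x21] <- [ed c2 c1]
D2: mem[0x1b..0x1c] <- [c2 c1]
D3: mem[0x0f..0x15] <- [54 91 03 c9 d2 20 b9]
D4: mem[0x1b..0x1c] <- [91 03]
D5: mem[0x13..0x14] <- [91 03]
query mem[0x1b]=0x91, mem[0x14]=0x03, mem[0x13]=0x91, mem[0x25]=0xbb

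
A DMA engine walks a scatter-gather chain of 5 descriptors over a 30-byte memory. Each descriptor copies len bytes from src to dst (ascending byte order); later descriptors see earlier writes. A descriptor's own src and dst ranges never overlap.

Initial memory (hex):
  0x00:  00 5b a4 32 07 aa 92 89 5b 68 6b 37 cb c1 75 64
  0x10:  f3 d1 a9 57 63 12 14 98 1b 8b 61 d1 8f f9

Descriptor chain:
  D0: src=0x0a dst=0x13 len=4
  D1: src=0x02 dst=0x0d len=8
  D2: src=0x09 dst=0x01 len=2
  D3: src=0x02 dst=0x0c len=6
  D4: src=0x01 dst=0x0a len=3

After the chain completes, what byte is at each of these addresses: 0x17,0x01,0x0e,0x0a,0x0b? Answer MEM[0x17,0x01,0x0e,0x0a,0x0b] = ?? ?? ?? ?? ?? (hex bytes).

MEM[0x17,0x01,0x0e,0x0a,0x0b] = 98 68 07 68 6b

D0: mem[0x13..0x16] <- [6b 37 cb c1]
D1: mem[0x0d..0x14] <- [a4 32 07 aa 92 89 5b 68]
D2: mem[0x01..0x02] <- [68 6b]
D3: mem[0x0c..0x11] <- [6b 32 07 aa 92 89]
D4: mem[0x0a..0x0c] <- [68 6b 32]
query mem[0x17]=0x98, mem[0x01]=0x68, mem[0x0e]=0x07, mem[0x0a]=0x68, mem[0x0b]=0x6b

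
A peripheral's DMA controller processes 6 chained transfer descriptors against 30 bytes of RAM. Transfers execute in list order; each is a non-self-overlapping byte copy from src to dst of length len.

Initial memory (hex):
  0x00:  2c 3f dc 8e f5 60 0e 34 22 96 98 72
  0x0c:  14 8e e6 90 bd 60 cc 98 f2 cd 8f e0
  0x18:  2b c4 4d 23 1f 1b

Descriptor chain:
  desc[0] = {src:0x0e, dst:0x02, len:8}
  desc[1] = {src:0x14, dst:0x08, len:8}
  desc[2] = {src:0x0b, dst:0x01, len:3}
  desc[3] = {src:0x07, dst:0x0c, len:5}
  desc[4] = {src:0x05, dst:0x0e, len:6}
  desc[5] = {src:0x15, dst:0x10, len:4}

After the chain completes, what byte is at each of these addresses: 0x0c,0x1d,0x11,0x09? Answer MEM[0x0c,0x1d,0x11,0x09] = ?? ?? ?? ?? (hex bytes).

MEM[0x0c,0x1d,0x11,0x09] = 98 1b 8f cd

D0: mem[0x02..0x09] <- [e6 90 bd 60 cc 98 f2 cd]
D1: mem[0x08..0x0f] <- [f2 cd 8f e0 2b c4 4d 23]
D2: mem[0x01..0x03] <- [e0 2b c4]
D3: mem[0x0c..0x10] <- [98 f2 cd 8f e0]
D4: mem[0x0e..0x13] <- [60 cc 98 f2 cd 8f]
D5: mem[0x10..0x13] <- [cd 8f e0 2b]
query mem[0x0c]=0x98, mem[0x1d]=0x1b, mem[0x11]=0x8f, mem[0x09]=0xcd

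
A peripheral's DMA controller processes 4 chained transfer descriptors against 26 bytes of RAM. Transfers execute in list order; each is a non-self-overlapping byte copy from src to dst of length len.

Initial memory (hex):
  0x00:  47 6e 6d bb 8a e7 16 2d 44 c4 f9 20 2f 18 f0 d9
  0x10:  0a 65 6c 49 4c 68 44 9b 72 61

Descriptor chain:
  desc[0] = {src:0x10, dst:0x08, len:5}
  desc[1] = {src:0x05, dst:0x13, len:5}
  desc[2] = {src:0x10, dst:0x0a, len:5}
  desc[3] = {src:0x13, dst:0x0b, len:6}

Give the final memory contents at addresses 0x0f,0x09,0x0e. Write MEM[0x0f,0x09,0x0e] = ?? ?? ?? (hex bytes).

MEM[0x0f,0x09,0x0e] = 65 65 0a

#0 dst[0x08+5] := {0x0a,0x65,0x6c,0x49,0x4c}
#1 dst[0x13+5] := {0xe7,0x16,0x2d,0x0a,0x65}
#2 dst[0x0a+5] := {0x0a,0x65,0x6c,0xe7,0x16}
#3 dst[0x0b+6] := {0xe7,0x16,0x2d,0x0a,0x65,0x72}
query mem[0x0f]=0x65, mem[0x09]=0x65, mem[0x0e]=0x0a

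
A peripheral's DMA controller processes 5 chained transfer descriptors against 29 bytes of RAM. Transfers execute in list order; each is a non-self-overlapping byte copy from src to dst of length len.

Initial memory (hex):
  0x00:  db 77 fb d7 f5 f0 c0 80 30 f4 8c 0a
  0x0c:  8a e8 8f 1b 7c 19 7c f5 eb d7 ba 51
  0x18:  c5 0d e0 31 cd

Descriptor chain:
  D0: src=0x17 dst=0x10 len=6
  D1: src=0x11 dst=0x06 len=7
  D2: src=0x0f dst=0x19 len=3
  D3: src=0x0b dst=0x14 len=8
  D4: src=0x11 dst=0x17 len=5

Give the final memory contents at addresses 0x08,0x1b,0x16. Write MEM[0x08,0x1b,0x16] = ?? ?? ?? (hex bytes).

MEM[0x08,0x1b,0x16] = e0 51 e8

  after D0: wrote 6B at 0x10 = 51c50de031cd
  after D1: wrote 7B at 0x06 = c50de031cdba51
  after D2: wrote 3B at 0x19 = 1b51c5
  after D3: wrote 8B at 0x14 = ba51e88f1b51c50d
  after D4: wrote 5B at 0x17 = c50de0ba51
query mem[0x08]=0xe0, mem[0x1b]=0x51, mem[0x16]=0xe8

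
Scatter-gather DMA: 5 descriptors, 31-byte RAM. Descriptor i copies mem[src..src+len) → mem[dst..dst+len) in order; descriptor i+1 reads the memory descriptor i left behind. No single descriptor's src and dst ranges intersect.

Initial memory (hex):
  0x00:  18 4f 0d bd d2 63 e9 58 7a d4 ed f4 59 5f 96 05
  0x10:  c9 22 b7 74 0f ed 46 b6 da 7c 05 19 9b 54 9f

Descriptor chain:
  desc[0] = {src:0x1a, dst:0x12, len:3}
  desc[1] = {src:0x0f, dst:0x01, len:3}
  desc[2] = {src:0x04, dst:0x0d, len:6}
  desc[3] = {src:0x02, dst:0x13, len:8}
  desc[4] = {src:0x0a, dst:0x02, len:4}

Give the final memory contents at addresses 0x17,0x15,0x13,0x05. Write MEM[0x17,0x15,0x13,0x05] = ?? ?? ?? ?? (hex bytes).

#0 dst[0x12+3] := {0x05,0x19,0x9b}
#1 dst[0x01+3] := {0x05,0xc9,0x22}
#2 dst[0x0d+6] := {0xd2,0x63,0xe9,0x58,0x7a,0xd4}
#3 dst[0x13+8] := {0xc9,0x22,0xd2,0x63,0xe9,0x58,0x7a,0xd4}
#4 dst[0x02+4] := {0xed,0xf4,0x59,0xd2}
query mem[0x17]=0xe9, mem[0x15]=0xd2, mem[0x13]=0xc9, mem[0x05]=0xd2

MEM[0x17,0x15,0x13,0x05] = e9 d2 c9 d2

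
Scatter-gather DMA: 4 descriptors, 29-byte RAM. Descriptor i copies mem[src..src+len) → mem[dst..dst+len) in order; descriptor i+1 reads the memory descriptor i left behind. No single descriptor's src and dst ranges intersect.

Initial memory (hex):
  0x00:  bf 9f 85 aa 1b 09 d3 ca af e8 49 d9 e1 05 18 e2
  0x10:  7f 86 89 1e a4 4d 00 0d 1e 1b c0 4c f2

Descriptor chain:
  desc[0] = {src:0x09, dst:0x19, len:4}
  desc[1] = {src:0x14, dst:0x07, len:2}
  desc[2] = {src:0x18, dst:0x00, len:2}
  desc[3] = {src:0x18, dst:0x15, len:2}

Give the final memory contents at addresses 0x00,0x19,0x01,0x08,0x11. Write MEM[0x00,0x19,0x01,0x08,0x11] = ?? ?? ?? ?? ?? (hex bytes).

MEM[0x00,0x19,0x01,0x08,0x11] = 1e e8 e8 4d 86

#0 dst[0x19+4] := {0xe8,0x49,0xd9,0xe1}
#1 dst[0x07+2] := {0xa4,0x4d}
#2 dst[0x00+2] := {0x1e,0xe8}
#3 dst[0x15+2] := {0x1e,0xe8}
query mem[0x00]=0x1e, mem[0x19]=0xe8, mem[0x01]=0xe8, mem[0x08]=0x4d, mem[0x11]=0x86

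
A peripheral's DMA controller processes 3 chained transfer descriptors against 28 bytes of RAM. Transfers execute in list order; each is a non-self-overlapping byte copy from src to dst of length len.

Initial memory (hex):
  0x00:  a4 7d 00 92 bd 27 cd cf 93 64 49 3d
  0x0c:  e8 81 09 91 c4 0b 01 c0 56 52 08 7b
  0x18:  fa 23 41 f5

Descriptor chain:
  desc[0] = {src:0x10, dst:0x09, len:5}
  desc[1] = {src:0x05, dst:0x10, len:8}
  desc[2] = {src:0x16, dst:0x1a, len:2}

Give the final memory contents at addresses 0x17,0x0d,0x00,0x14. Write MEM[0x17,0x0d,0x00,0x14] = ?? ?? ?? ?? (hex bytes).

MEM[0x17,0x0d,0x00,0x14] = c0 56 a4 c4

  after D0: wrote 5B at 0x09 = c40b01c056
  after D1: wrote 8B at 0x10 = 27cdcf93c40b01c0
  after D2: wrote 2B at 0x1a = 01c0
query mem[0x17]=0xc0, mem[0x0d]=0x56, mem[0x00]=0xa4, mem[0x14]=0xc4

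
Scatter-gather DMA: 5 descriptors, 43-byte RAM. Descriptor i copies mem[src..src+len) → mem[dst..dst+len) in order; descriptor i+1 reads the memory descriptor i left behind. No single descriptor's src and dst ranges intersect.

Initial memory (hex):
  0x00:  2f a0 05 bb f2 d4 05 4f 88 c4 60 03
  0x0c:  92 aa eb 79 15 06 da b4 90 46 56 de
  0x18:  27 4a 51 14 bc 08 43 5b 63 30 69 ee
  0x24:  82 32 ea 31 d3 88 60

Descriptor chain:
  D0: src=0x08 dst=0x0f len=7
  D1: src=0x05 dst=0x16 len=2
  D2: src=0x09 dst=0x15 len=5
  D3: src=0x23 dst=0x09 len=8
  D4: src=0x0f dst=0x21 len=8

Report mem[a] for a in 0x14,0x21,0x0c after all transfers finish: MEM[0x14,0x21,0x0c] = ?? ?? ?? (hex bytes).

  after D0: wrote 7B at 0x0f = 88c4600392aaeb
  after D1: wrote 2B at 0x16 = d405
  after D2: wrote 5B at 0x15 = c4600392aa
  after D3: wrote 8B at 0x09 = ee8232ea31d38860
  after D4: wrote 8B at 0x21 = 8860600392aac460
query mem[0x14]=0xaa, mem[0x21]=0x88, mem[0x0c]=0xea

MEM[0x14,0x21,0x0c] = aa 88 ea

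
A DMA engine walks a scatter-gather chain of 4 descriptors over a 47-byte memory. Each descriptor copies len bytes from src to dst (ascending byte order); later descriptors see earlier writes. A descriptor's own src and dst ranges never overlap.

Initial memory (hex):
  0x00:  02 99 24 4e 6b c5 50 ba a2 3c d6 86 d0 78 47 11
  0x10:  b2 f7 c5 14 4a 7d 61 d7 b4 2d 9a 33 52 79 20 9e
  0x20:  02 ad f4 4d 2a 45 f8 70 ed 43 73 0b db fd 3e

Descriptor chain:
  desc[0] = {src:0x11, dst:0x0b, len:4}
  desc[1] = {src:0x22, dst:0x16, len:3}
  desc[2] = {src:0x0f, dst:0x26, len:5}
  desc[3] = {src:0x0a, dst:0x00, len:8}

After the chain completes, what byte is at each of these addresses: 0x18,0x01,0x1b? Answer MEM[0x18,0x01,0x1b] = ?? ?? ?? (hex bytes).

MEM[0x18,0x01,0x1b] = 2a f7 33

D0: mem[0x0b..0x0e] <- [f7 c5 14 4a]
D1: mem[0x16..0x18] <- [f4 4d 2a]
D2: mem[0x26..0x2a] <- [11 b2 f7 c5 14]
D3: mem[0x00..0x07] <- [d6 f7 c5 14 4a 11 b2 f7]
query mem[0x18]=0x2a, mem[0x01]=0xf7, mem[0x1b]=0x33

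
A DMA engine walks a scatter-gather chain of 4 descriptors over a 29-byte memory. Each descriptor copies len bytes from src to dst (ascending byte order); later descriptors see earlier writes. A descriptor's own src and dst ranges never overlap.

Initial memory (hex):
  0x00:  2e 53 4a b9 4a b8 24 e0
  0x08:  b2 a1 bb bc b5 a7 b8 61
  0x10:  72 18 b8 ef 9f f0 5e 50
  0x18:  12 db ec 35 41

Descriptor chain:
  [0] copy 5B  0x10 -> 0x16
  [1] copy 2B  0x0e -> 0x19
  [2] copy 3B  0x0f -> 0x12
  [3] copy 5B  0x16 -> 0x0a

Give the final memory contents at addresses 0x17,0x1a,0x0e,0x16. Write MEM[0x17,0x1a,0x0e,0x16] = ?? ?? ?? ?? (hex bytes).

MEM[0x17,0x1a,0x0e,0x16] = 18 61 61 72

D0: mem[0x16..0x1a] <- [72 18 b8 ef 9f]
D1: mem[0x19..0x1a] <- [b8 61]
D2: mem[0x12..0x14] <- [61 72 18]
D3: mem[0x0a..0x0e] <- [72 18 b8 b8 61]
query mem[0x17]=0x18, mem[0x1a]=0x61, mem[0x0e]=0x61, mem[0x16]=0x72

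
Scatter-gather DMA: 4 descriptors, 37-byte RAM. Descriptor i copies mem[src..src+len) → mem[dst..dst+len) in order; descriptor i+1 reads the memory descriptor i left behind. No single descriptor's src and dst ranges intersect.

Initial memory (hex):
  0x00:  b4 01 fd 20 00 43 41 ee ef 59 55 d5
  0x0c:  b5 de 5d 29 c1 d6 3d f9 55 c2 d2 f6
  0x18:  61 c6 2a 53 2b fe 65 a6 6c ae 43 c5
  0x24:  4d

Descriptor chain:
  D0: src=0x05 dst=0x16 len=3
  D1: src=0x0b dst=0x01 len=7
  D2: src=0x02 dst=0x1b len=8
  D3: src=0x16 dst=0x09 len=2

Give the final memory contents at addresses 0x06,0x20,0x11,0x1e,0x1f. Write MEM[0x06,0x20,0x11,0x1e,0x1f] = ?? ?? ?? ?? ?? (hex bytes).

#0 dst[0x16+3] := {0x43,0x41,0xee}
#1 dst[0x01+7] := {0xd5,0xb5,0xde,0x5d,0x29,0xc1,0xd6}
#2 dst[0x1b+8] := {0xb5,0xde,0x5d,0x29,0xc1,0xd6,0xef,0x59}
#3 dst[0x09+2] := {0x43,0x41}
query mem[0x06]=0xc1, mem[0x20]=0xd6, mem[0x11]=0xd6, mem[0x1e]=0x29, mem[0x1f]=0xc1

MEM[0x06,0x20,0x11,0x1e,0x1f] = c1 d6 d6 29 c1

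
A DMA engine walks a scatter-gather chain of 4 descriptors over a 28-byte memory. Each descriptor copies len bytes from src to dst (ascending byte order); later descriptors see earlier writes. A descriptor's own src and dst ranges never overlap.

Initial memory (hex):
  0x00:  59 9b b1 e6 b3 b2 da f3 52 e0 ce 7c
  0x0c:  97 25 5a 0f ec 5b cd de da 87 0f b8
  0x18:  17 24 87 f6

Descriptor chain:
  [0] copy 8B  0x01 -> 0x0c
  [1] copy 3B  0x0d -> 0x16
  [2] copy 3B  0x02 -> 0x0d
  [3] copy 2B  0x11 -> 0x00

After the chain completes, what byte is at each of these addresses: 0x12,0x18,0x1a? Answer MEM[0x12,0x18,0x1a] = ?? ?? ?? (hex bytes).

#0 dst[0x0c+8] := {0x9b,0xb1,0xe6,0xb3,0xb2,0xda,0xf3,0x52}
#1 dst[0x16+3] := {0xb1,0xe6,0xb3}
#2 dst[0x0d+3] := {0xb1,0xe6,0xb3}
#3 dst[0x00+2] := {0xda,0xf3}
query mem[0x12]=0xf3, mem[0x18]=0xb3, mem[0x1a]=0x87

MEM[0x12,0x18,0x1a] = f3 b3 87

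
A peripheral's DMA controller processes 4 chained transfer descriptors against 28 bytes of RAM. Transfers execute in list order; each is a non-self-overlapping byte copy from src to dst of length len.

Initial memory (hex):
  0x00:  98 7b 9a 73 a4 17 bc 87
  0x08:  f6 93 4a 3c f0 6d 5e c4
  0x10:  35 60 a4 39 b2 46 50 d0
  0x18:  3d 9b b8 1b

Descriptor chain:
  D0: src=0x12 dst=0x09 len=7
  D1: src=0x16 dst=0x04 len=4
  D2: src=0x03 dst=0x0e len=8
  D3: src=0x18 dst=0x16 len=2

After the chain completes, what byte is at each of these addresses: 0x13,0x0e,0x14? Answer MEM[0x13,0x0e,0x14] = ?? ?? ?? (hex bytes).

[0] 0x12->0x09 len=7 : a4 39 b2 46 50 d0 3d
[1] 0x16->0x04 len=4 : 50 d0 3d 9b
[2] 0x03->0x0e len=8 : 73 50 d0 3d 9b f6 a4 39
[3] 0x18->0x16 len=2 : 3d 9b
query mem[0x13]=0xf6, mem[0x0e]=0x73, mem[0x14]=0xa4

MEM[0x13,0x0e,0x14] = f6 73 a4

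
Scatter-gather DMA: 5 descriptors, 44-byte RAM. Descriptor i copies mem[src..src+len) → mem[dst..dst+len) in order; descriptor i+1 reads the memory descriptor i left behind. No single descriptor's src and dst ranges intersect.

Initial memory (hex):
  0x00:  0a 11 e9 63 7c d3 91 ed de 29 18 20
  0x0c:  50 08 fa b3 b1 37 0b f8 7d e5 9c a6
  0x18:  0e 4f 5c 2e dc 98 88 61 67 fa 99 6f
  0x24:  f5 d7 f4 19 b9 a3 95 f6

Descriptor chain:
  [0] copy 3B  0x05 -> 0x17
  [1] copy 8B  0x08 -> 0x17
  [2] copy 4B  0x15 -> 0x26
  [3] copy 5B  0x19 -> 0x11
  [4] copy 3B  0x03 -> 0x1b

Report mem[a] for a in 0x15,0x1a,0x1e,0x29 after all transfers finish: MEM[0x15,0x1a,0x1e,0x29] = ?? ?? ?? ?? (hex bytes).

D0: mem[0x17..0x19] <- [d3 91 ed]
D1: mem[0x17..0x1e] <- [de 29 18 20 50 08 fa b3]
D2: mem[0x26..0x29] <- [e5 9c de 29]
D3: mem[0x11..0x15] <- [18 20 50 08 fa]
D4: mem[0x1b..0x1d] <- [63 7c d3]
query mem[0x15]=0xfa, mem[0x1a]=0x20, mem[0x1e]=0xb3, mem[0x29]=0x29

MEM[0x15,0x1a,0x1e,0x29] = fa 20 b3 29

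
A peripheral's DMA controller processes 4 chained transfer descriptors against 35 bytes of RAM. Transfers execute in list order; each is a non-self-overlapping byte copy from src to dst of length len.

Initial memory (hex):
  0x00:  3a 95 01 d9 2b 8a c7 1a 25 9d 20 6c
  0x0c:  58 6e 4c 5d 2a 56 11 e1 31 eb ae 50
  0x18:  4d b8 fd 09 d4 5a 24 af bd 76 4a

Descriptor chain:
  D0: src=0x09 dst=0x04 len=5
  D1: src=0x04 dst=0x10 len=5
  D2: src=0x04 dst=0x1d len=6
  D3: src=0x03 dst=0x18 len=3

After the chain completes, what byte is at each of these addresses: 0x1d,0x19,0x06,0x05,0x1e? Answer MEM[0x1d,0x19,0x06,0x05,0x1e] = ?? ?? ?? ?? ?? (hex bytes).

#0 dst[0x04+5] := {0x9d,0x20,0x6c,0x58,0x6e}
#1 dst[0x10+5] := {0x9d,0x20,0x6c,0x58,0x6e}
#2 dst[0x1d+6] := {0x9d,0x20,0x6c,0x58,0x6e,0x9d}
#3 dst[0x18+3] := {0xd9,0x9d,0x20}
query mem[0x1d]=0x9d, mem[0x19]=0x9d, mem[0x06]=0x6c, mem[0x05]=0x20, mem[0x1e]=0x20

MEM[0x1d,0x19,0x06,0x05,0x1e] = 9d 9d 6c 20 20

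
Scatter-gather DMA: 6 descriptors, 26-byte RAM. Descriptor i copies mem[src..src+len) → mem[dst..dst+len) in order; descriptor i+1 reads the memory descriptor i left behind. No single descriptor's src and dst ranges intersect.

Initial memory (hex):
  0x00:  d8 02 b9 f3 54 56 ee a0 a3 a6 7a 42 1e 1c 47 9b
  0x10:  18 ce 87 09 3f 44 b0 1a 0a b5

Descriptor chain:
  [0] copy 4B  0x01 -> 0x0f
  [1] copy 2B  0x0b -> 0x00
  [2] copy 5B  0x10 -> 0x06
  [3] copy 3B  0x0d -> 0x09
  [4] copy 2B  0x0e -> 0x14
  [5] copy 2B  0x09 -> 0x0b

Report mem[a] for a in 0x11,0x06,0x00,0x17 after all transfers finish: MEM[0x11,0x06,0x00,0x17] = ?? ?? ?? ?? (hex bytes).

MEM[0x11,0x06,0x00,0x17] = f3 b9 42 1a

#0 dst[0x0f+4] := {0x02,0xb9,0xf3,0x54}
#1 dst[0x00+2] := {0x42,0x1e}
#2 dst[0x06+5] := {0xb9,0xf3,0x54,0x09,0x3f}
#3 dst[0x09+3] := {0x1c,0x47,0x02}
#4 dst[0x14+2] := {0x47,0x02}
#5 dst[0x0b+2] := {0x1c,0x47}
query mem[0x11]=0xf3, mem[0x06]=0xb9, mem[0x00]=0x42, mem[0x17]=0x1a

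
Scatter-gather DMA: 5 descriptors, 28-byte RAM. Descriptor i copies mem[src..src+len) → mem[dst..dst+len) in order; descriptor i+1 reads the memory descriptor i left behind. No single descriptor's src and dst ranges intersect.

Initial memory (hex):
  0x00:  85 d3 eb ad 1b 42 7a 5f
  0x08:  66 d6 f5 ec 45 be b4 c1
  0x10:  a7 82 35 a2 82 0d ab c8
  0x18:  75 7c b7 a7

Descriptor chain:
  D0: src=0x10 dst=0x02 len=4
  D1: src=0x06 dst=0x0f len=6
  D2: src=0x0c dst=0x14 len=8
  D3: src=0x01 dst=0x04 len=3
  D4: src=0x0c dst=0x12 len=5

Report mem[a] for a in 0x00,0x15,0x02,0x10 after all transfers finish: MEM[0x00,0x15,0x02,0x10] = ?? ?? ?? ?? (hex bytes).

  after D0: wrote 4B at 0x02 = a78235a2
  after D1: wrote 6B at 0x0f = 7a5f66d6f5ec
  after D2: wrote 8B at 0x14 = 45beb47a5f66d6f5
  after D3: wrote 3B at 0x04 = d3a782
  after D4: wrote 5B at 0x12 = 45beb47a5f
query mem[0x00]=0x85, mem[0x15]=0x7a, mem[0x02]=0xa7, mem[0x10]=0x5f

MEM[0x00,0x15,0x02,0x10] = 85 7a a7 5f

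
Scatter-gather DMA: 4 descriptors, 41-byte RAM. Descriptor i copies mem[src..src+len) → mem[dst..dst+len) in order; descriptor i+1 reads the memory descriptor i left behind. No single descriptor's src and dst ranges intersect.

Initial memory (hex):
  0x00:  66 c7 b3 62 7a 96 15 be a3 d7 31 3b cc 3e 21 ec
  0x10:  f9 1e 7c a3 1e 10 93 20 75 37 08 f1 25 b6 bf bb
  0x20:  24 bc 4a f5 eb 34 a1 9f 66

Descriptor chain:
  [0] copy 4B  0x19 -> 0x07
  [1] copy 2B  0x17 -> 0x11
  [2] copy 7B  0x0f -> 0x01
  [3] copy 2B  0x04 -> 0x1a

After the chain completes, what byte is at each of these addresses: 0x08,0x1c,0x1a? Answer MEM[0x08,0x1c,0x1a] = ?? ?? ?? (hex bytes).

#0 dst[0x07+4] := {0x37,0x08,0xf1,0x25}
#1 dst[0x11+2] := {0x20,0x75}
#2 dst[0x01+7] := {0xec,0xf9,0x20,0x75,0xa3,0x1e,0x10}
#3 dst[0x1a+2] := {0x75,0xa3}
query mem[0x08]=0x08, mem[0x1c]=0x25, mem[0x1a]=0x75

MEM[0x08,0x1c,0x1a] = 08 25 75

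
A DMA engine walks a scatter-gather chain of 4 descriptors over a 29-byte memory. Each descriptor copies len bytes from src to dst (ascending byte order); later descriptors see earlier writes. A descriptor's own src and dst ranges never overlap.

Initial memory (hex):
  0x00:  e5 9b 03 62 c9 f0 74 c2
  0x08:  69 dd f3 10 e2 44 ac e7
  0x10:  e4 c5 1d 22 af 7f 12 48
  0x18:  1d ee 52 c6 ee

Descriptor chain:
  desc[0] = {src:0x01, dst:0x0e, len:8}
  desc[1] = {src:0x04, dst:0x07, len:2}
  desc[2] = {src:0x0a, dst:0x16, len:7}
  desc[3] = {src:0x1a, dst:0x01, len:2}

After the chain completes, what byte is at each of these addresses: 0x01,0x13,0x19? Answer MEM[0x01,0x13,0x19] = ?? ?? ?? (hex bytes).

MEM[0x01,0x13,0x19] = 9b 74 44

D0: mem[0x0e..0x15] <- [9b 03 62 c9 f0 74 c2 69]
D1: mem[0x07..0x08] <- [c9 f0]
D2: mem[0x16..0x1c] <- [f3 10 e2 44 9b 03 62]
D3: mem[0x01..0x02] <- [9b 03]
query mem[0x01]=0x9b, mem[0x13]=0x74, mem[0x19]=0x44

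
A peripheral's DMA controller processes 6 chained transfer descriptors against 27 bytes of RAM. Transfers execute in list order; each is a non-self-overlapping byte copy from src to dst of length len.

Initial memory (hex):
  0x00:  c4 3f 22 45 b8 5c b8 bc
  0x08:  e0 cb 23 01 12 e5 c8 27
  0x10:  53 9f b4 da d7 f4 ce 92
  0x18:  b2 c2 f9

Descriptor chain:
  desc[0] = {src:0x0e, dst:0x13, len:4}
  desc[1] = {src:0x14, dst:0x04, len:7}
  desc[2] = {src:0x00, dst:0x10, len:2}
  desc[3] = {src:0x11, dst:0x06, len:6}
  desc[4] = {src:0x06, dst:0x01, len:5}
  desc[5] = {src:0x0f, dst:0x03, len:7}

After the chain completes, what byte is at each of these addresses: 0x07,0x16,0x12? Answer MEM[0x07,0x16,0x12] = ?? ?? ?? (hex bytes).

  after D0: wrote 4B at 0x13 = c827539f
  after D1: wrote 7B at 0x04 = 27539f92b2c2f9
  after D2: wrote 2B at 0x10 = c43f
  after D3: wrote 6B at 0x06 = 3fb4c827539f
  after D4: wrote 5B at 0x01 = 3fb4c82753
  after D5: wrote 7B at 0x03 = 27c43fb4c82753
query mem[0x07]=0xc8, mem[0x16]=0x9f, mem[0x12]=0xb4

MEM[0x07,0x16,0x12] = c8 9f b4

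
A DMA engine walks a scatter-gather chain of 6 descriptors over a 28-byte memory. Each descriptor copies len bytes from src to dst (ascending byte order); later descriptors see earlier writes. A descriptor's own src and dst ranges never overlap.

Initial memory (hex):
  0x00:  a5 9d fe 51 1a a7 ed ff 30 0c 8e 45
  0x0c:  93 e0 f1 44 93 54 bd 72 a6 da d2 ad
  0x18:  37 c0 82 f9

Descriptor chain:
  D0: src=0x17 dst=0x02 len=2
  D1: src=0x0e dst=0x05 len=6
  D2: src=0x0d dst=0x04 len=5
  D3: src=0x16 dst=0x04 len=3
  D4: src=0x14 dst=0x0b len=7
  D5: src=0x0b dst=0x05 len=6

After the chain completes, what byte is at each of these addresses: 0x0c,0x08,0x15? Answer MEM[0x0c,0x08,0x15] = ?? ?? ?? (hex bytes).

MEM[0x0c,0x08,0x15] = da ad da

[0] 0x17->0x02 len=2 : ad 37
[1] 0x0e->0x05 len=6 : f1 44 93 54 bd 72
[2] 0x0d->0x04 len=5 : e0 f1 44 93 54
[3] 0x16->0x04 len=3 : d2 ad 37
[4] 0x14->0x0b len=7 : a6 da d2 ad 37 c0 82
[5] 0x0b->0x05 len=6 : a6 da d2 ad 37 c0
query mem[0x0c]=0xda, mem[0x08]=0xad, mem[0x15]=0xda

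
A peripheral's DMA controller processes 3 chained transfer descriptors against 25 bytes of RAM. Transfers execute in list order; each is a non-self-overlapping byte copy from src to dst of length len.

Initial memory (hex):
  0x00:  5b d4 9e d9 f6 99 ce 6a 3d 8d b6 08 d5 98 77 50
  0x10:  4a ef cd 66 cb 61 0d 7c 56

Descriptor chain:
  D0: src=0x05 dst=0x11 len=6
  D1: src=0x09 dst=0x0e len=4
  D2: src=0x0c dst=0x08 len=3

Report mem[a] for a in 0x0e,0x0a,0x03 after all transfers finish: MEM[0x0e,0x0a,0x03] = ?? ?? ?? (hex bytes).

MEM[0x0e,0x0a,0x03] = 8d 8d d9

[0] 0x05->0x11 len=6 : 99 ce 6a 3d 8d b6
[1] 0x09->0x0e len=4 : 8d b6 08 d5
[2] 0x0c->0x08 len=3 : d5 98 8d
query mem[0x0e]=0x8d, mem[0x0a]=0x8d, mem[0x03]=0xd9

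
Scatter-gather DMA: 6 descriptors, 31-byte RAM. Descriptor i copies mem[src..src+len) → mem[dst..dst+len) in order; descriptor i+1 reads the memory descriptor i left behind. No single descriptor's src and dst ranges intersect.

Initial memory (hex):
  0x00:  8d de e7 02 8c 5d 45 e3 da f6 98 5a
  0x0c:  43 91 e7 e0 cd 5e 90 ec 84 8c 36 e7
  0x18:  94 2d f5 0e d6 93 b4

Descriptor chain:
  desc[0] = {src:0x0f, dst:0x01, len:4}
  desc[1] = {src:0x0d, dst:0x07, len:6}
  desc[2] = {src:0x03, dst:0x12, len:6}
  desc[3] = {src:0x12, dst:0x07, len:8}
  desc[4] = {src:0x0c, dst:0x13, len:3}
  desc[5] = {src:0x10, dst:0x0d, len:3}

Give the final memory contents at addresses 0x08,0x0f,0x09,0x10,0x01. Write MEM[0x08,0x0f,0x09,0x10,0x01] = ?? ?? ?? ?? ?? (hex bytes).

D0: mem[0x01..0x04] <- [e0 cd 5e 90]
D1: mem[0x07..0x0c] <- [91 e7 e0 cd 5e 90]
D2: mem[0x12..0x17] <- [5e 90 5d 45 91 e7]
D3: mem[0x07..0x0e] <- [5e 90 5d 45 91 e7 94 2d]
D4: mem[0x13..0x15] <- [e7 94 2d]
D5: mem[0x0d..0x0f] <- [cd 5e 5e]
query mem[0x08]=0x90, mem[0x0f]=0x5e, mem[0x09]=0x5d, mem[0x10]=0xcd, mem[0x01]=0xe0

MEM[0x08,0x0f,0x09,0x10,0x01] = 90 5e 5d cd e0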